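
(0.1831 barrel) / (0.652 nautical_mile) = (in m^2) 2.411e-05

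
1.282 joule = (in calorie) 0.3064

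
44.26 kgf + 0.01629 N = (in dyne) 4.341e+07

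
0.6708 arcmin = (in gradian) 0.01242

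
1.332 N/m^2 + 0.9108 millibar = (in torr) 0.6931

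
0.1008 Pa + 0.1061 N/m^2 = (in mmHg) 0.001552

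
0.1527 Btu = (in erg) 1.611e+09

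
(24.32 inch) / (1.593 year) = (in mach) 3.611e-11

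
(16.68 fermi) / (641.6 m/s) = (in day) 3.009e-22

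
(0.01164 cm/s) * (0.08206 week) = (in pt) 1.638e+04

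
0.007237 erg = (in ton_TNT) 1.73e-19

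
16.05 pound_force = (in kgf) 7.28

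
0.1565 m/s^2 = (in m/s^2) 0.1565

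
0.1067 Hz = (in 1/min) 6.402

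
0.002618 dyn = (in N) 2.618e-08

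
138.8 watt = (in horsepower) 0.1861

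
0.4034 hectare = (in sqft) 4.342e+04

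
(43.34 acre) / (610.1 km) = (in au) 1.922e-12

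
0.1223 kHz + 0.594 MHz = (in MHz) 0.5941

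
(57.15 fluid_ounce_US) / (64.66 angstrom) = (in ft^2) 2.814e+06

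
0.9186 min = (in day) 0.0006379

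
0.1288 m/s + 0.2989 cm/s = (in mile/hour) 0.2948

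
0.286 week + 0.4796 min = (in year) 0.005486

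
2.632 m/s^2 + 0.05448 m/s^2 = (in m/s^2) 2.686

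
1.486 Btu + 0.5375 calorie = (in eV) 9.8e+21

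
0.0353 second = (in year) 1.119e-09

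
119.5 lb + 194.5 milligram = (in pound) 119.5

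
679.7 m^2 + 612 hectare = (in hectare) 612.1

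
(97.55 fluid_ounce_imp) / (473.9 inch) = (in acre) 5.69e-08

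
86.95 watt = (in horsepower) 0.1166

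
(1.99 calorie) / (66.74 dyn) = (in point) 3.536e+07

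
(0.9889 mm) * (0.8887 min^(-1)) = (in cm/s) 0.001465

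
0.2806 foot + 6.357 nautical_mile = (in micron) 1.177e+10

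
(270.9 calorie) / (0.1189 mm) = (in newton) 9.533e+06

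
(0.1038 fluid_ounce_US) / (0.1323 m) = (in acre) 5.734e-09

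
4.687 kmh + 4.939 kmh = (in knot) 5.198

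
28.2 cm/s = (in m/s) 0.282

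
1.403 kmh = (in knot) 0.7576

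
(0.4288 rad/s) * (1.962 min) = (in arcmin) 1.735e+05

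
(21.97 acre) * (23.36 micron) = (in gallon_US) 548.7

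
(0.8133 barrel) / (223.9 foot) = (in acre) 4.682e-07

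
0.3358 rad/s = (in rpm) 3.207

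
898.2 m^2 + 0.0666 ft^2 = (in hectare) 0.08982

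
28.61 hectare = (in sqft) 3.08e+06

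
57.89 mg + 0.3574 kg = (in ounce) 12.61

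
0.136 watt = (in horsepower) 0.0001824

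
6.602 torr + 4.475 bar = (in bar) 4.484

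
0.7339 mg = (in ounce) 2.589e-05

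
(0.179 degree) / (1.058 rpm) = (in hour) 7.833e-06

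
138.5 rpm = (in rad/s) 14.5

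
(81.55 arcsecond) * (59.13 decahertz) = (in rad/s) 0.2338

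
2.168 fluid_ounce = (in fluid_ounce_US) 2.168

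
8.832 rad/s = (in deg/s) 506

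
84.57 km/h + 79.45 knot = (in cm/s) 6436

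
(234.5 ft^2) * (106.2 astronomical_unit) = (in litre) 3.461e+17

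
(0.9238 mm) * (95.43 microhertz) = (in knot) 1.714e-07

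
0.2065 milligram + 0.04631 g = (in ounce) 0.001641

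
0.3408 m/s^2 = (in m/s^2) 0.3408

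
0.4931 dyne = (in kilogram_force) 5.028e-07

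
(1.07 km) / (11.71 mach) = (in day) 3.106e-06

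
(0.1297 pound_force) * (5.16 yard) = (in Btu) 0.00258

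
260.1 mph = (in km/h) 418.6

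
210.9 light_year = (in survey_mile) 1.24e+15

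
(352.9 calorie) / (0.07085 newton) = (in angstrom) 2.084e+14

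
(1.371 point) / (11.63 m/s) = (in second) 4.159e-05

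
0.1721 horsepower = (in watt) 128.3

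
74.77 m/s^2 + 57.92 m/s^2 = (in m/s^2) 132.7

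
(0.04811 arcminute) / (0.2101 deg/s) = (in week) 6.31e-09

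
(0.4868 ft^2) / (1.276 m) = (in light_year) 3.746e-18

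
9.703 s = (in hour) 0.002695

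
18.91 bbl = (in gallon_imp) 661.3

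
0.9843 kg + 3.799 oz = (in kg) 1.092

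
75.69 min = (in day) 0.05256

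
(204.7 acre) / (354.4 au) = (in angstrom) 156.2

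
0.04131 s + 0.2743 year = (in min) 1.442e+05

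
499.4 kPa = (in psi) 72.43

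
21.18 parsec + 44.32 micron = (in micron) 6.535e+23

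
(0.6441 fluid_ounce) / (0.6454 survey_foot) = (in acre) 2.393e-08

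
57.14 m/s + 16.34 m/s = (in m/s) 73.48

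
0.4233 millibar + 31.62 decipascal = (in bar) 0.0004549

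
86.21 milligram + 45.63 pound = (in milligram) 2.07e+07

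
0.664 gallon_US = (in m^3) 0.002514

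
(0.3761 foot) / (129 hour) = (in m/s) 2.468e-07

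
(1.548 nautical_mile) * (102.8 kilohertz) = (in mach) 8.655e+05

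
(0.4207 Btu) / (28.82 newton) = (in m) 15.4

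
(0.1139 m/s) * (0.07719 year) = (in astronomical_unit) 1.853e-06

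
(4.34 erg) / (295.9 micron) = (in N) 0.001467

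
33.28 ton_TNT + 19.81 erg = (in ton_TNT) 33.28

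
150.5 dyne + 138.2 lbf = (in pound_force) 138.2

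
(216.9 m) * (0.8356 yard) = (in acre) 0.04095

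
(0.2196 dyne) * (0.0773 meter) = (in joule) 1.698e-07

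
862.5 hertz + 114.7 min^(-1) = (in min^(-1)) 5.186e+04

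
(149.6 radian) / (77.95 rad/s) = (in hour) 0.0005331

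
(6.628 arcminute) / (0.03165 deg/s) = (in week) 5.771e-06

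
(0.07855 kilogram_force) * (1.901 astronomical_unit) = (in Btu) 2.076e+08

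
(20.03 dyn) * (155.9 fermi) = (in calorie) 7.463e-18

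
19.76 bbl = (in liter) 3142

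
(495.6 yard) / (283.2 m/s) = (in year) 5.074e-08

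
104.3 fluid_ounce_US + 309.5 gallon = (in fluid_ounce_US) 3.972e+04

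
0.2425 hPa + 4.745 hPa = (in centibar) 0.4988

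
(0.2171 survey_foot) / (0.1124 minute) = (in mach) 2.882e-05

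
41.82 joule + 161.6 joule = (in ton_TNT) 4.862e-08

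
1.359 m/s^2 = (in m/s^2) 1.359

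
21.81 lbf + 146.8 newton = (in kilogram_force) 24.86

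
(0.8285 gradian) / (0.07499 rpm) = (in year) 5.255e-08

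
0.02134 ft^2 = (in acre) 4.899e-07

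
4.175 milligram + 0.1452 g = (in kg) 0.0001494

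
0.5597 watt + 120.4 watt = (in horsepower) 0.1622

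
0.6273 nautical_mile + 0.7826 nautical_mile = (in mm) 2.611e+06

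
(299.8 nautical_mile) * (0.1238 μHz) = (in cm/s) 6.874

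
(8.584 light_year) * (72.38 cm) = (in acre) 1.452e+13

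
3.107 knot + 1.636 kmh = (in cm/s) 205.3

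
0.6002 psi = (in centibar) 4.138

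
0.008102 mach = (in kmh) 9.931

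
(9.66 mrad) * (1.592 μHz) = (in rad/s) 1.538e-08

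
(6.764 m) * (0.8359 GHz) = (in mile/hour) 1.265e+10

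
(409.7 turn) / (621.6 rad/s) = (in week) 6.847e-06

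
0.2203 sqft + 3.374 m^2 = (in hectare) 0.0003394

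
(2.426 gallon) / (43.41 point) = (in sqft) 6.455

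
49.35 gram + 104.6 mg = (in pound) 0.109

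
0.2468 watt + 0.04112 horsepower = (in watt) 30.91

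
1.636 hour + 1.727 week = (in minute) 1.751e+04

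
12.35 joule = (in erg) 1.235e+08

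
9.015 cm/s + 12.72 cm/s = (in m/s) 0.2174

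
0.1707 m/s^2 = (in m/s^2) 0.1707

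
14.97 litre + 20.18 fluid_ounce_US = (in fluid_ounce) 526.4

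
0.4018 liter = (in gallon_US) 0.1061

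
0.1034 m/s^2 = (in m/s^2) 0.1034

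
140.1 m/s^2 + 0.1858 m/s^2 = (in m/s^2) 140.3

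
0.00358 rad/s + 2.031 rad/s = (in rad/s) 2.035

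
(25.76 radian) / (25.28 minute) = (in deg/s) 0.9731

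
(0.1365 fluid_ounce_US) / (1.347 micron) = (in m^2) 2.997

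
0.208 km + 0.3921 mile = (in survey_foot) 2753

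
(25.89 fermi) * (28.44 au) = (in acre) 2.722e-05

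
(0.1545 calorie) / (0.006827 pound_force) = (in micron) 2.129e+07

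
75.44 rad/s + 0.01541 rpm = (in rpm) 720.4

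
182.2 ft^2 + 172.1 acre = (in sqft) 7.497e+06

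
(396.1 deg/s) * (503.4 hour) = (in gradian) 7.976e+08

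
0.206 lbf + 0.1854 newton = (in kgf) 0.1123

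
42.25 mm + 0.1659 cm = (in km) 4.391e-05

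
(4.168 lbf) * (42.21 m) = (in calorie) 187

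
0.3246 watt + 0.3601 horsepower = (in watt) 268.9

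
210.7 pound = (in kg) 95.57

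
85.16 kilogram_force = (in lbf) 187.7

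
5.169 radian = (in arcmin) 1.777e+04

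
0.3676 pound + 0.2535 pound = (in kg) 0.2817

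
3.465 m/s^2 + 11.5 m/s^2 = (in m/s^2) 14.96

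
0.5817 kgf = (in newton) 5.705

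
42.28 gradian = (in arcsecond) 1.37e+05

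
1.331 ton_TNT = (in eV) 3.476e+28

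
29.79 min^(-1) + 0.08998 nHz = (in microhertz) 4.965e+05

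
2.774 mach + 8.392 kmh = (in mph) 2118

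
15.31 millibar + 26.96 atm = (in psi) 396.4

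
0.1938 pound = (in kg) 0.08791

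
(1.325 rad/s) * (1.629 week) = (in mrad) 1.305e+09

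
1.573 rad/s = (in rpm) 15.02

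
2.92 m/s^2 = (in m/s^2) 2.92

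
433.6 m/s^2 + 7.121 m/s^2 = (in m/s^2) 440.7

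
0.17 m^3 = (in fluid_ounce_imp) 5983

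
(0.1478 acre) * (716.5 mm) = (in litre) 4.286e+05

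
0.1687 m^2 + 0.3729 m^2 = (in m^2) 0.5416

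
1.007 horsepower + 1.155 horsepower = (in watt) 1612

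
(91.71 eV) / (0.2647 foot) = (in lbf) 4.094e-17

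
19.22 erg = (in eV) 1.2e+13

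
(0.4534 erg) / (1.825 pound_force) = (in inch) 2.199e-07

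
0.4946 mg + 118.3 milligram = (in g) 0.1188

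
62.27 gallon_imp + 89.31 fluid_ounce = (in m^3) 0.2857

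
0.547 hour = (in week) 0.003256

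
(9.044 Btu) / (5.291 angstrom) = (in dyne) 1.803e+18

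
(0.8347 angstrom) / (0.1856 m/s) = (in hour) 1.249e-13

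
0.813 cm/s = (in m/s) 0.00813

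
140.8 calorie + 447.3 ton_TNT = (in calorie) 4.473e+11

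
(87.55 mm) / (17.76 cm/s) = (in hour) 0.0001369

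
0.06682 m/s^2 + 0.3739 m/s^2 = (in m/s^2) 0.4407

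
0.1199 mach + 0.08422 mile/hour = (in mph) 91.41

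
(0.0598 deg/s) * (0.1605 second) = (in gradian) 0.01066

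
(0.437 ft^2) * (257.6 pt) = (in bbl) 0.02321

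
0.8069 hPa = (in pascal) 80.69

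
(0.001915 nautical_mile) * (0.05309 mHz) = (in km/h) 0.0006778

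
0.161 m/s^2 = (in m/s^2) 0.161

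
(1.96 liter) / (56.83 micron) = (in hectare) 0.003449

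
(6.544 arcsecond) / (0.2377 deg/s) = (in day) 8.851e-08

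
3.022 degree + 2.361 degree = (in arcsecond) 1.938e+04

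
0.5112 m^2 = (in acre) 0.0001263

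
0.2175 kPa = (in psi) 0.03155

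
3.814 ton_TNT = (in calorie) 3.814e+09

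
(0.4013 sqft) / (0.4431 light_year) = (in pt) 2.521e-14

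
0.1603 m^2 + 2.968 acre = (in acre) 2.968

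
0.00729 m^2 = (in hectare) 7.29e-07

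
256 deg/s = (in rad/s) 4.468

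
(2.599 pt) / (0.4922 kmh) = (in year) 2.126e-10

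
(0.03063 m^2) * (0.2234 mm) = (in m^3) 6.843e-06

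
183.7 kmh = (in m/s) 51.03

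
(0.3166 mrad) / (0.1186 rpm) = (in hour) 7.081e-06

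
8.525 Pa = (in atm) 8.414e-05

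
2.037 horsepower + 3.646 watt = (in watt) 1523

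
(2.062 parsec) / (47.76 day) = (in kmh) 5.551e+10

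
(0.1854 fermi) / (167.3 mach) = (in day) 3.767e-26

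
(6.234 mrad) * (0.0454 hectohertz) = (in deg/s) 1.622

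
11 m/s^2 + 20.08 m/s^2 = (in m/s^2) 31.08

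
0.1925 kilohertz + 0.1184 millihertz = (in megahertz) 0.0001925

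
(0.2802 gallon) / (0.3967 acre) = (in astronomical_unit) 4.416e-18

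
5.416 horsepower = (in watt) 4039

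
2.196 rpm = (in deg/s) 13.18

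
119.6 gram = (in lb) 0.2637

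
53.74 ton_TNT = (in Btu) 2.131e+08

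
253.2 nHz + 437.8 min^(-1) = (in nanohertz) 7.297e+09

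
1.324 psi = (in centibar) 9.129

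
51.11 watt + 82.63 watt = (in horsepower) 0.1793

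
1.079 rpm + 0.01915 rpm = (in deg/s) 6.589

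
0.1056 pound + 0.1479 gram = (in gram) 48.05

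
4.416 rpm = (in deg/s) 26.5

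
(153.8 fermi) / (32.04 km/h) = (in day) 2e-19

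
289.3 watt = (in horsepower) 0.388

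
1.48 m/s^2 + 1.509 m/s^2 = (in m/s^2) 2.989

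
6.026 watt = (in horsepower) 0.008081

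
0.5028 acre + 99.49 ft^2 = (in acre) 0.5051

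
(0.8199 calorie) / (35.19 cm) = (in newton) 9.748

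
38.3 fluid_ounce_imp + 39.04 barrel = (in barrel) 39.05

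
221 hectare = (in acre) 546.1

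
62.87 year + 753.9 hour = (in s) 1.985e+09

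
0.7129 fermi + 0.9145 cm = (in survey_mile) 5.682e-06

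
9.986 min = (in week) 0.0009907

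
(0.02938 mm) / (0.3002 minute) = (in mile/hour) 3.649e-06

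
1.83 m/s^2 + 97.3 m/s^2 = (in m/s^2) 99.13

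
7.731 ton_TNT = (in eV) 2.019e+29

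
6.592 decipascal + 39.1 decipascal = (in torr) 0.03427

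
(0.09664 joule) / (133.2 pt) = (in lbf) 0.4623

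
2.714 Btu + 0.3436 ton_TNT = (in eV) 8.973e+27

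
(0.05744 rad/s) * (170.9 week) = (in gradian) 3.78e+08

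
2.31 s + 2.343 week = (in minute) 2.362e+04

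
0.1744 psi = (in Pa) 1202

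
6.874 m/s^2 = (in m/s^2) 6.874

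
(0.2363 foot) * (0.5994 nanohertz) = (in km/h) 1.554e-10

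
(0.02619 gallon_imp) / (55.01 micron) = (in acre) 0.0005348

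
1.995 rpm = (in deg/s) 11.97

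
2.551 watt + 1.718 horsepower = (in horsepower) 1.721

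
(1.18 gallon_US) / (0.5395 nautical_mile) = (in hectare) 4.471e-10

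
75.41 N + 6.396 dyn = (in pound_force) 16.95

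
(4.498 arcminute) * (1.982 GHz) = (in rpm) 2.476e+07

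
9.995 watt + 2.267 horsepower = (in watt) 1700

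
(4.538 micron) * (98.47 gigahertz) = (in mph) 9.996e+05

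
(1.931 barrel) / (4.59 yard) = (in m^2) 0.07315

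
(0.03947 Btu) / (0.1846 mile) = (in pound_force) 0.03151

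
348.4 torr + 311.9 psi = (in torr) 1.648e+04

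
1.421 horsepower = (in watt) 1060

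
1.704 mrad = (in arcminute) 5.858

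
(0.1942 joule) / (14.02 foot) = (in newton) 0.04545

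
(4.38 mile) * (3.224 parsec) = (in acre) 1.733e+17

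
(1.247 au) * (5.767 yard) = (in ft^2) 1.059e+13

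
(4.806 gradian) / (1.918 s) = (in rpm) 0.3759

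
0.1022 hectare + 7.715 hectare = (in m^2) 7.817e+04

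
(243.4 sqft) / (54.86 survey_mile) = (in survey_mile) 1.591e-07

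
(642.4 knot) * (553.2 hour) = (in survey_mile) 4.09e+05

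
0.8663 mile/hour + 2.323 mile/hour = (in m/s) 1.426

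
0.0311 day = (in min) 44.78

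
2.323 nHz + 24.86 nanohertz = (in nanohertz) 27.18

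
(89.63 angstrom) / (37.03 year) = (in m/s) 7.675e-18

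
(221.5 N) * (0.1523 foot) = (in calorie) 2.458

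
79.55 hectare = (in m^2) 7.955e+05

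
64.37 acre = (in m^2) 2.605e+05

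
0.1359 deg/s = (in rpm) 0.02265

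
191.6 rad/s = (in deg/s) 1.098e+04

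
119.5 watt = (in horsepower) 0.1603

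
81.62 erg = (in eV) 5.094e+13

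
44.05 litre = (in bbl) 0.2771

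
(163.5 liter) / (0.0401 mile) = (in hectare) 2.534e-07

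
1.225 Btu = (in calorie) 308.9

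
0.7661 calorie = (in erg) 3.205e+07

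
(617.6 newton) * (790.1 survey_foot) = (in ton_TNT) 3.555e-05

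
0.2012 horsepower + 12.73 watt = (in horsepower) 0.2183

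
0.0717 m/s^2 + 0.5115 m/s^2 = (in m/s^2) 0.5832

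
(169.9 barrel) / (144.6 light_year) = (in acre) 4.879e-21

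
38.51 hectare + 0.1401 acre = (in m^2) 3.857e+05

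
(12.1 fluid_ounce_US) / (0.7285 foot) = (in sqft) 0.01735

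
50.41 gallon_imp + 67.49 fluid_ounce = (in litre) 231.2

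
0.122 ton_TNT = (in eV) 3.186e+27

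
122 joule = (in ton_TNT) 2.916e-08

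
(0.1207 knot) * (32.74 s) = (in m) 2.033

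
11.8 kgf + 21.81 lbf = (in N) 212.7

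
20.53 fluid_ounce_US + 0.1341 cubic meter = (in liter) 134.7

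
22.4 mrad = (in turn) 0.003565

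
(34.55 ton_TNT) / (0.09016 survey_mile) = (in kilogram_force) 1.016e+08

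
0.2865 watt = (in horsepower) 0.0003842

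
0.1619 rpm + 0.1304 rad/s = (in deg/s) 8.443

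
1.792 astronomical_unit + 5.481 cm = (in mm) 2.681e+14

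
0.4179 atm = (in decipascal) 4.234e+05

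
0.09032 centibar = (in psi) 0.0131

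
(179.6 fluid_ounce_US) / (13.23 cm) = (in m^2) 0.04015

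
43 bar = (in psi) 623.7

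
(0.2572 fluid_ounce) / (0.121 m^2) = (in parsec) 2.037e-21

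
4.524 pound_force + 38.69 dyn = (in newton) 20.12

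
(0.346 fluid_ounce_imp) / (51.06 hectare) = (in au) 1.287e-22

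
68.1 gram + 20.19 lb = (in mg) 9.226e+06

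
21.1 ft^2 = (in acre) 0.0004844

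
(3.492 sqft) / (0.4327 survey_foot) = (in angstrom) 2.46e+10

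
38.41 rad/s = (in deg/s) 2201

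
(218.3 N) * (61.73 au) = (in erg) 2.016e+22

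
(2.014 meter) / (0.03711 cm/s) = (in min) 90.45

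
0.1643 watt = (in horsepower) 0.0002203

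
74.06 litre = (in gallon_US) 19.56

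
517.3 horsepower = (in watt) 3.858e+05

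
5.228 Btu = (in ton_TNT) 1.318e-06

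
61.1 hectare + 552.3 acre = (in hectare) 284.6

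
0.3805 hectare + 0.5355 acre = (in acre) 1.476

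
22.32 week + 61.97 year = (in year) 62.4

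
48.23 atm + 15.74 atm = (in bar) 64.82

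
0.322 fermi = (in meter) 3.22e-16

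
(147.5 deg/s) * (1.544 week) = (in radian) 2.404e+06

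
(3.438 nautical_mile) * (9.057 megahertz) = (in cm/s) 5.767e+12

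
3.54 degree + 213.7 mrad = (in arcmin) 947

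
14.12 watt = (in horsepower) 0.01894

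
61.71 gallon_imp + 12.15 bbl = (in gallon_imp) 486.6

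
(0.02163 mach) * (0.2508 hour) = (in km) 6.65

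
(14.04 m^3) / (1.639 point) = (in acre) 6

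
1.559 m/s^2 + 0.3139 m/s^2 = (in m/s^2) 1.873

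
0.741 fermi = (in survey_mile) 4.604e-19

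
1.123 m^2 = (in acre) 0.0002775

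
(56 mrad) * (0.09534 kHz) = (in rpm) 50.98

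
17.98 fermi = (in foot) 5.899e-14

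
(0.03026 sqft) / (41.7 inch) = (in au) 1.774e-14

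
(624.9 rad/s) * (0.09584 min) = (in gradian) 2.288e+05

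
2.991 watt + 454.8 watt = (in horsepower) 0.6139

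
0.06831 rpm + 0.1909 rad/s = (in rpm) 1.891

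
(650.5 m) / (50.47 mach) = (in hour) 1.051e-05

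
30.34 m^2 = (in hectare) 0.003034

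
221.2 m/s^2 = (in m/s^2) 221.2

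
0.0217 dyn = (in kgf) 2.213e-08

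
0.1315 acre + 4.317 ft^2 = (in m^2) 532.6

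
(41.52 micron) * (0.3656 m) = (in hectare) 1.518e-09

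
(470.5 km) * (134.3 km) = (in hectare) 6.319e+06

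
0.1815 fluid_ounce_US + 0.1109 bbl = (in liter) 17.64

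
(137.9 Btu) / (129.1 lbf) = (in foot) 831.2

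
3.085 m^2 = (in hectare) 0.0003085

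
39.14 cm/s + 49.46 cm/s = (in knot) 1.722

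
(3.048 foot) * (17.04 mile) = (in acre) 6.296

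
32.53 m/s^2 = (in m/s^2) 32.53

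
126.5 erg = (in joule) 1.265e-05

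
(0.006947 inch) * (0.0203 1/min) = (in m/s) 5.97e-08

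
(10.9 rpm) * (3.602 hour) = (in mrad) 1.48e+07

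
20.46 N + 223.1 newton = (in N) 243.6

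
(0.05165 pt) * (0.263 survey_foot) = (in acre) 3.609e-10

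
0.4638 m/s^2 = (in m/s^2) 0.4638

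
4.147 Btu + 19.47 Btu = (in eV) 1.555e+23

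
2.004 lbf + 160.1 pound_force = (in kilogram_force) 73.53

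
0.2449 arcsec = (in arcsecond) 0.2449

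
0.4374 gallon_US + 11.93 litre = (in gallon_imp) 2.988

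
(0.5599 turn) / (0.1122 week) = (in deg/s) 0.00297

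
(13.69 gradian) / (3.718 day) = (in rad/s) 6.694e-07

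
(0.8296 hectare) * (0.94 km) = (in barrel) 4.905e+07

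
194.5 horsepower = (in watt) 1.45e+05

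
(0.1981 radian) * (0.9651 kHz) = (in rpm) 1826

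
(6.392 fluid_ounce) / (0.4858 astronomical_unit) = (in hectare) 2.601e-19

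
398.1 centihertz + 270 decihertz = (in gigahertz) 3.098e-08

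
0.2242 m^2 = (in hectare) 2.242e-05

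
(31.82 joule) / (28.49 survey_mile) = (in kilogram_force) 7.077e-05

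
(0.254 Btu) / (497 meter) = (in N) 0.5392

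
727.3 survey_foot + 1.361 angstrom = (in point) 6.284e+05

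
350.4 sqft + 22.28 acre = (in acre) 22.29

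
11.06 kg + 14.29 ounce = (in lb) 25.28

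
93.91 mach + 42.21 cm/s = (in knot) 6.216e+04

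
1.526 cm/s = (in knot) 0.02966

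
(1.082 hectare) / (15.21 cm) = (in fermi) 7.114e+19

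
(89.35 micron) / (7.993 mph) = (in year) 7.929e-13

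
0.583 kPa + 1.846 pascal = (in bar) 0.005848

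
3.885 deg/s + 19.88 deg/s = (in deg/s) 23.77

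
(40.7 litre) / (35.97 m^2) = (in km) 1.131e-06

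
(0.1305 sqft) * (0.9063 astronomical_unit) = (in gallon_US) 4.342e+11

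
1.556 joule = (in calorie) 0.3719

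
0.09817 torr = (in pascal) 13.09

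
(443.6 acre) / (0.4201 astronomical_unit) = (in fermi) 2.856e+10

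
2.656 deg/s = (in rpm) 0.4427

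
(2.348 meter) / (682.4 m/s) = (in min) 5.735e-05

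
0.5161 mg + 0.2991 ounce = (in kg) 0.00848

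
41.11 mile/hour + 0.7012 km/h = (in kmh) 66.86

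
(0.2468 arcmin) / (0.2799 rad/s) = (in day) 2.969e-09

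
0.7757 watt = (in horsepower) 0.00104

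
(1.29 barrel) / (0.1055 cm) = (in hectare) 0.01944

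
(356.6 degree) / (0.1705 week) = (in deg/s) 0.003458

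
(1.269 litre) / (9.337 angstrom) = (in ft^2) 1.463e+07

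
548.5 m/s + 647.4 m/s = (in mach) 3.512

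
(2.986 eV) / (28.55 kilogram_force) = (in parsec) 5.538e-38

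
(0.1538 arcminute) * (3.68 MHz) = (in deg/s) 9433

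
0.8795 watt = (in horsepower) 0.001179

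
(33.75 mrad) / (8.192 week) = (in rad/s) 6.812e-09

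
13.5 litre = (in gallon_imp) 2.97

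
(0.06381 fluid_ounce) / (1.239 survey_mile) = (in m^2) 9.464e-10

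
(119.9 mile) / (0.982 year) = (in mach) 1.83e-05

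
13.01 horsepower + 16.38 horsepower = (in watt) 2.192e+04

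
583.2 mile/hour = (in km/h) 938.6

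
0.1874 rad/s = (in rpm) 1.79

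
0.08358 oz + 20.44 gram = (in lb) 0.05029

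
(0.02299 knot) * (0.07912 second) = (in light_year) 9.891e-20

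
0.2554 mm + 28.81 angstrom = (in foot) 0.0008379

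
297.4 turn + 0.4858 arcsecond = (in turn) 297.4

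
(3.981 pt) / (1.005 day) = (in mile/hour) 3.618e-08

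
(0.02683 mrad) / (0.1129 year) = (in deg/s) 4.318e-10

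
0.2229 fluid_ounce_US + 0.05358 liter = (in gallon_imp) 0.01324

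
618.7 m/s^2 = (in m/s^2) 618.7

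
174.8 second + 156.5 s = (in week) 0.0005478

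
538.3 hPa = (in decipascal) 5.383e+05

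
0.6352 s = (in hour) 0.0001764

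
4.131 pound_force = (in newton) 18.38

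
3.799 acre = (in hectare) 1.537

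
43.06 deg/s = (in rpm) 7.177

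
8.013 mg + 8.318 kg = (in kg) 8.318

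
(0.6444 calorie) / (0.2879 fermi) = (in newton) 9.365e+15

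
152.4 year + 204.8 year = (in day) 1.304e+05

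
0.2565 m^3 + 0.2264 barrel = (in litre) 292.5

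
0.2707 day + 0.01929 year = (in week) 1.045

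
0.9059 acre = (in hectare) 0.3666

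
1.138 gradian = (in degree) 1.024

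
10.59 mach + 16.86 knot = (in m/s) 3615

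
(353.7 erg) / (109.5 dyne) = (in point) 91.56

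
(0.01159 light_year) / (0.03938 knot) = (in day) 6.264e+10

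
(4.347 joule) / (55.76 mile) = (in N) 4.844e-05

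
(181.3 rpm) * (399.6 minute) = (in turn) 7.245e+04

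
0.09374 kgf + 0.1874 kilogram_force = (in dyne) 2.757e+05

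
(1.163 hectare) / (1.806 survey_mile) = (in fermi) 4.001e+15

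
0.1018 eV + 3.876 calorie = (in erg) 1.622e+08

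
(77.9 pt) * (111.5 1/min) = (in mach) 0.00015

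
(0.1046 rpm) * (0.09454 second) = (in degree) 0.05933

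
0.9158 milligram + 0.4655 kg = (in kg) 0.4655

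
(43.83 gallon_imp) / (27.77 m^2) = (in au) 4.796e-14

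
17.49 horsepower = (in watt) 1.304e+04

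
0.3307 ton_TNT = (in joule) 1.384e+09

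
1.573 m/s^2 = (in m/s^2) 1.573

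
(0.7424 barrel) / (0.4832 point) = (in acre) 0.1711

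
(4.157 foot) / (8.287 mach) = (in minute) 7.484e-06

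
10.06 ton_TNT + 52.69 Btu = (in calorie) 1.006e+10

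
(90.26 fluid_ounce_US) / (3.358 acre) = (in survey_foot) 6.444e-07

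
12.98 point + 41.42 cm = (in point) 1187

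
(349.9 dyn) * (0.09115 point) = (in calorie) 2.689e-08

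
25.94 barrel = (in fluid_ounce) 1.395e+05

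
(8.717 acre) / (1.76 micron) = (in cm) 2.004e+12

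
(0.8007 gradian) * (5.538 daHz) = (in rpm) 6.651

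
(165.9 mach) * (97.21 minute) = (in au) 0.002202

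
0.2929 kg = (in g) 292.9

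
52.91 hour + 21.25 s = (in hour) 52.92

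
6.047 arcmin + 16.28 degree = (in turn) 0.0455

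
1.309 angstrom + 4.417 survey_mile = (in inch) 2.799e+05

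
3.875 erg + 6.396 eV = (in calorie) 9.261e-08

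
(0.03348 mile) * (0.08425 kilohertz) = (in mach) 13.33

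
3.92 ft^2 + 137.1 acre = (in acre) 137.1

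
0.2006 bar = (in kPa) 20.06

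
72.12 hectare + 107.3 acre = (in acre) 285.5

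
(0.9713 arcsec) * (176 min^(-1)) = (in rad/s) 1.381e-05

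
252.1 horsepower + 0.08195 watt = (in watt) 1.88e+05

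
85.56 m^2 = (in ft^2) 921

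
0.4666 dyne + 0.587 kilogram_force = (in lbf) 1.294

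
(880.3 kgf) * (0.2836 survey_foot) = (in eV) 4.658e+21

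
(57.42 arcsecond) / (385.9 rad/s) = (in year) 2.287e-14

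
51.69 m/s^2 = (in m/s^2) 51.69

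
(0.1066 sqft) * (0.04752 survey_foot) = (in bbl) 0.0009022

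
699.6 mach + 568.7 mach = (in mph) 9.66e+05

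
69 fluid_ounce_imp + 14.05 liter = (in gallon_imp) 3.522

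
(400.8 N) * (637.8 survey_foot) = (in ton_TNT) 1.862e-05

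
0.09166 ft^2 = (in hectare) 8.515e-07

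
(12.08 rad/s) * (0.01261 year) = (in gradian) 3.058e+08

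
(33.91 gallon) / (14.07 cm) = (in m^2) 0.9123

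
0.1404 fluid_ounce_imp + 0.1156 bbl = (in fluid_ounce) 621.6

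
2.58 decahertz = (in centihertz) 2580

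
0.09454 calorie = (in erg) 3.956e+06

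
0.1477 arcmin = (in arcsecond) 8.862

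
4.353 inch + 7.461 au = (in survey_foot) 3.662e+12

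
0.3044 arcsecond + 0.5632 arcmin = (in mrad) 0.1653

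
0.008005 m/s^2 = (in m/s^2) 0.008005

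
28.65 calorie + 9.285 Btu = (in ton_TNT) 2.37e-06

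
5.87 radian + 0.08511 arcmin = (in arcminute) 2.018e+04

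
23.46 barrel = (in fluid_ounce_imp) 1.313e+05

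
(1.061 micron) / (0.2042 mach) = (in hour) 4.239e-12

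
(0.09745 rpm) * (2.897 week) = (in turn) 2846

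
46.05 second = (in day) 0.000533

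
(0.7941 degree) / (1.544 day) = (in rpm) 9.921e-07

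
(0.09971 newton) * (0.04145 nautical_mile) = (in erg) 7.654e+07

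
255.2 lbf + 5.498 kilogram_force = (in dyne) 1.189e+08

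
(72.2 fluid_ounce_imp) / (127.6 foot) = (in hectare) 5.275e-09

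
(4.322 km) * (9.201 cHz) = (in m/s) 397.7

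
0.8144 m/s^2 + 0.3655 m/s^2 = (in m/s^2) 1.18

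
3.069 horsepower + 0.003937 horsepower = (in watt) 2291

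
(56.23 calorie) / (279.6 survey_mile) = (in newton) 0.0005228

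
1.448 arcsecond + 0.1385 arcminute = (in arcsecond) 9.758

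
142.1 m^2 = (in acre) 0.03511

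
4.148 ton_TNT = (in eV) 1.083e+29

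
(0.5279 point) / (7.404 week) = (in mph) 9.303e-11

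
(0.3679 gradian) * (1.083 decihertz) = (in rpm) 0.005977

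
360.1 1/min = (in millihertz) 6002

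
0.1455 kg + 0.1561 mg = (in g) 145.5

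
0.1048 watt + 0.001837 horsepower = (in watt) 1.475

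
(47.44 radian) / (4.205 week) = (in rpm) 0.0001781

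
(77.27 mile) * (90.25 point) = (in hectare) 0.3959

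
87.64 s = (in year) 2.779e-06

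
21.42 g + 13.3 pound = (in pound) 13.35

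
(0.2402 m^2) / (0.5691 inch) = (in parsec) 5.385e-16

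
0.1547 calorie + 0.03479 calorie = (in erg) 7.928e+06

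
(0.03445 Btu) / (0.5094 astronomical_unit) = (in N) 4.77e-10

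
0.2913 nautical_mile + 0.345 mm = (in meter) 539.5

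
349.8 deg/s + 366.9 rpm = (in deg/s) 2551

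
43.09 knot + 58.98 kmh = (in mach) 0.1132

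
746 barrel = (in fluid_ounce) 4.01e+06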